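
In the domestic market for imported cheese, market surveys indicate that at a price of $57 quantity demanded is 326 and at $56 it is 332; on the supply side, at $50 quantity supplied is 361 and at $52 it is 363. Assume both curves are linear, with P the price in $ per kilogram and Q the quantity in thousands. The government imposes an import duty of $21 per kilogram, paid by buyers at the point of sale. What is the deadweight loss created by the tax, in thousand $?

Deadweight loss = $189 thousand.

Demand slope: (332 − 326)/(56 − 57) = -6, so Qd = 668 − 6P.
Supply slope: (363 − 361)/(52 − 50) = 1, so Qs = P + 311.
Before the tax: set 668 − 6P = P + 311 → P* = $51, Q* = 362.
With the tax collected from buyers, demand (in seller-price terms) shifts: Qd = 668 − 6(P + 21).
New equilibrium: buyers pay $54, suppliers receive $33, Q = 344. (Wedge: Pb − Ps = 21.)
Quantity falls by |ΔQ| = |362 − 344| = 18.
DWL = ½ · t · |ΔQ| = ½ · 21 · 18 = $189.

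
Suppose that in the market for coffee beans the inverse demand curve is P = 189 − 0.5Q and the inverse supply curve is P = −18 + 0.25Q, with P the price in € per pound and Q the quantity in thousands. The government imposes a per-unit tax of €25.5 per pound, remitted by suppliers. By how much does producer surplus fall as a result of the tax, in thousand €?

Inverting to Q(P) form: Qd = 378 − 2P; Qs = 4P + 72.
Before the tax: set 378 − 2P = 4P + 72 → P* = €51, Q* = 276.
With the tax collected from suppliers, supply shifts: Qs = 4(P − 25.5) + 72.
New equilibrium: buyers pay €68, suppliers receive €42.5, Q = 242. (Wedge: Pb − Ps = 25.5.)
ΔPS is the trapezoid between Q = 242 and Q = 276 of height €8.5: ½ · (276 + 242) · 8.5 = €2201.5.

Producer surplus falls by €2201.5 thousand.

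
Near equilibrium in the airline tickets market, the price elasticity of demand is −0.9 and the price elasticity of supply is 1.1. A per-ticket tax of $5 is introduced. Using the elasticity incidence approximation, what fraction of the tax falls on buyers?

Incidence ratio: buyers' share ≈ εs / (εs + |εd|) = 1.1 / (1.1 + 0.9) = 0.55.
Supply is the more elastic side, so buyers bear the larger share.

Buyers' share ≈ 0.55.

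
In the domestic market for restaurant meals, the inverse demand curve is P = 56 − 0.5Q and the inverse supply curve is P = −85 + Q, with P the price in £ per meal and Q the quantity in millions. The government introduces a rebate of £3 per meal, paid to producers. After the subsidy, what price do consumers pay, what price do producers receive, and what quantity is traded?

Consumers pay £8; producers receive £11; quantity = 96.

Rewrite in direct form: Qd = 112 − 2P and Qs = P + 85.
Before the subsidy: set 112 − 2P = P + 85 → P* = £9, Q* = 94.
With a per-unit subsidy paid to producers, each receives P + 3 per unit sold, so supply becomes Qs = (P + 3) + 85.
Solving gives Q = 96 with consumers paying £8 and producers receiving £11 (the £3 wedge).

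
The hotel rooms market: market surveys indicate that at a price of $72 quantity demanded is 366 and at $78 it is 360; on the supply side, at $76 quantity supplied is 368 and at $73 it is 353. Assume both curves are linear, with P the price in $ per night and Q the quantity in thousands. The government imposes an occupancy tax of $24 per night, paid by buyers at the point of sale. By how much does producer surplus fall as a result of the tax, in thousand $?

Producer surplus falls by $1412 thousand.

Demand slope: (360 − 366)/(78 − 72) = -1, so Qd = 438 − P.
Supply slope: (353 − 368)/(73 − 76) = 5, so Qs = 5P − 12.
Before the tax: set 438 − P = 5P − 12 → P* = $75, Q* = 363.
With the tax collected from buyers, demand (in seller-price terms) shifts: Qd = 438 − (P + 24).
New equilibrium: buyers pay $95, sellers receive $71, Q = 343. (Wedge: Pb − Ps = 24.)
ΔPS is the trapezoid between Q = 343 and Q = 363 of height $4: ½ · (363 + 343) · 4 = $1412.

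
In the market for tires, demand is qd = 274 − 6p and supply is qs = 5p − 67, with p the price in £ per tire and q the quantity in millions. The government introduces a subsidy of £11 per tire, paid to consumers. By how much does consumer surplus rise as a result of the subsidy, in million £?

Without the subsidy, 274 − 6p = 5p − 67 gives 11p = 341, so p* = £31 and q* = 88.
With a per-unit subsidy paid to consumers, each effectively pays p − 11, so demand becomes qd = 274 − 6(p − 11).
New equilibrium: consumers pay £26, sellers receive £37, q = 118. (Wedge: pb − ps = −11.)
ΔCS is the trapezoid between Q = 118 and Q = 88 of height £5: ½ · (88 + 118) · 5 = £515.

Consumer surplus rises by £515 million.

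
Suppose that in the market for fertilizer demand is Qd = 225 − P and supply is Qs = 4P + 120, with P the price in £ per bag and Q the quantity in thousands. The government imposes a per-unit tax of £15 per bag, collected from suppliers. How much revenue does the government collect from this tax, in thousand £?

Tax revenue = £2880 thousand.

Without the tax, 225 − P = 4P + 120 gives 5P = 105, so P* = £21 and Q* = 204.
With the tax collected from suppliers, supply shifts: Qs = 4(P − 15) + 120.
New equilibrium: buyers pay £33, suppliers receive £18, Q = 192. (Wedge: Pb − Ps = 15.)
Revenue = t · Q = 15 · 192 = £2880.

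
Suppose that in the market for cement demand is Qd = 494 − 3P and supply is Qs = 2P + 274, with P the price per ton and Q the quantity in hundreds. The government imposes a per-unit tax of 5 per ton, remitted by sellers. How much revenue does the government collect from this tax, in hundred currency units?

Without the tax, 494 − 3P = 2P + 274 gives 5P = 220, so P* = 44 and Q* = 362.
With the tax collected from sellers, supply shifts: Qs = 2(P − 5) + 274.
Solving gives Q = 356 with buyers paying 46 and sellers receiving 41 (the 5 wedge).
Revenue = t · Q = 5 · 356 = 1780.

Tax revenue = 1780 hundred.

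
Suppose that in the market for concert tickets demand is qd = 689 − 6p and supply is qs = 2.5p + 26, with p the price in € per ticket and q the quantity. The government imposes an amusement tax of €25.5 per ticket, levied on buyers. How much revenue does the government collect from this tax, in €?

Before the tax: set 689 − 6p = 2.5p + 26 → p* = €78, q* = 221.
With the tax collected from buyers, demand (in seller-price terms) shifts: qd = 689 − 6(p + 25.5).
New equilibrium: buyers pay €85.5, sellers receive €60, q = 176. (Wedge: pb − ps = 25.5.)
Revenue = t · Q = 25.5 · 176 = €4488.

Tax revenue = €4488.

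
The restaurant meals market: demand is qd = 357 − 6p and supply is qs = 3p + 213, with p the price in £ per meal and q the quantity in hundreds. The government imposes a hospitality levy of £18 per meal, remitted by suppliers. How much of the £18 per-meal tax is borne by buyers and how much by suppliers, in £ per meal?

Before the tax: set 357 − 6p = 3p + 213 → p* = £16, q* = 261.
With the tax collected from suppliers, supply shifts: qs = 3(p − 18) + 213.
Solving gives q = 225 with buyers paying £22 and suppliers receiving £4 (the £18 wedge).
Burden on buyers: £6; on suppliers: £12. (They sum to £18.)

Buyers bear £6 per meal; suppliers bear £12 per meal.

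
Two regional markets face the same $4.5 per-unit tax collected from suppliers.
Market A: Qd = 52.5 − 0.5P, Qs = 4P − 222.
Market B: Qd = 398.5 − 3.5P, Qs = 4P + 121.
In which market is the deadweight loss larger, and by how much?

Market A: pre-tax P* = $61, Q* = 22; post-tax Q = 20; deadweight loss = $4.5.
Market B: pre-tax P* = $37, Q* = 269; post-tax Q = 260.6; deadweight loss = $18.9.
Difference: $4.5 vs $18.9 → market B is larger by $14.4.

Market B, by $14.4.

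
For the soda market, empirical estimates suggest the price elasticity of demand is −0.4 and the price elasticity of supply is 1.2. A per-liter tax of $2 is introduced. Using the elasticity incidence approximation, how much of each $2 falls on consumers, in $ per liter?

Incidence ratio: consumers' share ≈ εs / (εs + |εd|) = 1.2 / (1.2 + 0.4) = 0.75.
So consumers bear ≈ 0.75 × $2 = $1.5; producers bear $0.5.

Consumers bear ≈ $1.5 per liter.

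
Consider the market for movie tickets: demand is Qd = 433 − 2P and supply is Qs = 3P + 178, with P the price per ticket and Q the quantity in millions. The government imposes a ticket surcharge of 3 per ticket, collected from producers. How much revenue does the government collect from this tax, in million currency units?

Before the tax: set 433 − 2P = 3P + 178 → P* = 51, Q* = 331.
With the tax collected from producers, supply shifts: Qs = 3(P − 3) + 178.
New equilibrium: consumers pay 52.8, producers receive 49.8, Q = 327.4. (Wedge: Pb − Ps = 3.)
Revenue = t · Q = 3 · 327.4 = 982.2.

Tax revenue = 982.2 million.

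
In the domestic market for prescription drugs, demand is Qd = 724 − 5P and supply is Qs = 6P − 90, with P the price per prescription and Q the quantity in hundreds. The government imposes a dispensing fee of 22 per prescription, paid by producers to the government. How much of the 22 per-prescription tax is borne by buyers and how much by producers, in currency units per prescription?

Buyers bear 12 per prescription; producers bear 10 per prescription.

Without the tax, 724 − 5P = 6P − 90 gives 11P = 814, so P* = 74 and Q* = 354.
With the tax collected from producers, supply shifts: Qs = 6(P − 22) − 90.
Solving gives Q = 294 with buyers paying 86 and producers receiving 64 (the 22 wedge).
Burden on buyers: 12; on producers: 10. (They sum to 22.)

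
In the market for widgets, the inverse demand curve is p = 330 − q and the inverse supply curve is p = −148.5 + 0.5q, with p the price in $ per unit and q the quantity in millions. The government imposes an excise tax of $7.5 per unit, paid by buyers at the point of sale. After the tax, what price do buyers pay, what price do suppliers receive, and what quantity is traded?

Rewrite in direct form: qd = 330 − p and qs = 2p + 297.
Without the tax, 330 − p = 2p + 297 gives 3p = 33, so p* = $11 and q* = 319.
With the tax collected from buyers, demand (in seller-price terms) shifts: qd = 330 − (p + 7.5).
Solving gives q = 314 with buyers paying $16 and suppliers receiving $8.5 (the $7.5 wedge).
The less price-elastic side of the market bears the larger share of a per-unit tax.

Buyers pay $16; suppliers receive $8.5; quantity = 314.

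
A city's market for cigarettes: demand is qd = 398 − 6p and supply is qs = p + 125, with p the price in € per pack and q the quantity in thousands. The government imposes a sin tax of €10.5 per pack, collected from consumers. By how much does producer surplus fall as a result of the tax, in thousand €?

Without the tax, 398 − 6p = p + 125 gives 7p = 273, so p* = €39 and q* = 164.
With the tax collected from consumers, demand (in seller-price terms) shifts: qd = 398 − 6(p + 10.5).
New equilibrium: consumers pay €40.5, suppliers receive €30, q = 155. (Wedge: pb − ps = 10.5.)
ΔPS is the trapezoid between Q = 155 and Q = 164 of height €9: ½ · (164 + 155) · 9 = €1435.5.

Producer surplus falls by €1435.5 thousand.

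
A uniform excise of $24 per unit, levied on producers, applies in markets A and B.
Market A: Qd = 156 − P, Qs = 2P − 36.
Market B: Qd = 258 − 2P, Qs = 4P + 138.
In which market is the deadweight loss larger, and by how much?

Market B, by $192.

Market A: pre-tax P* = $64, Q* = 92; post-tax Q = 76; deadweight loss = $192.
Market B: pre-tax P* = $20, Q* = 218; post-tax Q = 186; deadweight loss = $384.
Difference: $192 vs $384 → market B is larger by $192.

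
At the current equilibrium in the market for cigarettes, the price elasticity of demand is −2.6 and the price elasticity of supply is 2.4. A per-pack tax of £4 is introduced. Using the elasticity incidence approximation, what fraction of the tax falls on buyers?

Buyers' share ≈ 0.48.

Incidence ratio: buyers' share ≈ εs / (εs + |εd|) = 2.4 / (2.4 + 2.6) = 0.48.
Supply is the less elastic side, so buyers bear the smaller share.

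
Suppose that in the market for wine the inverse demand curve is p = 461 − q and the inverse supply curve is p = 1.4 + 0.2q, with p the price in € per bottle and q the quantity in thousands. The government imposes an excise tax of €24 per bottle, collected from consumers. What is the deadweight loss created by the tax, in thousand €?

Inverting to q(p) form: qd = 461 − p; qs = 5p − 7.
Before the tax: set 461 − p = 5p − 7 → p* = €78, q* = 383.
With the tax collected from consumers, demand (in seller-price terms) shifts: qd = 461 − (p + 24).
Solving gives q = 363 with consumers paying €98 and suppliers receiving €74 (the €24 wedge).
Quantity falls by |ΔQ| = |383 − 363| = 20.
DWL = ½ · t · |ΔQ| = ½ · 24 · 20 = €240.

Deadweight loss = €240 thousand.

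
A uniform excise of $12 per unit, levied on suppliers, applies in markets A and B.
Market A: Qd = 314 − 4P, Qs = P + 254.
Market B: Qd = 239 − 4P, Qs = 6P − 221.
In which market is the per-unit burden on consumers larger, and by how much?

Market B, by $4.8.

Market A: pre-tax P* = $12, Q* = 266; post-tax Q = 256.4; per-unit burden on consumers = $2.4.
Market B: pre-tax P* = $46, Q* = 55; post-tax Q = 26.2; per-unit burden on consumers = $7.2.
Difference: $2.4 vs $7.2 → market B is larger by $4.8.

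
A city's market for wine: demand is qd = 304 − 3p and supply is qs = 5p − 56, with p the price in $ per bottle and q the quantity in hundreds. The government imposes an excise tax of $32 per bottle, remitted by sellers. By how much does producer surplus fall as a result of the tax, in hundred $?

Before the tax: set 304 − 3p = 5p − 56 → p* = $45, q* = 169.
With the tax collected from sellers, supply shifts: qs = 5(p − 32) − 56.
Solving gives q = 109 with consumers paying $65 and sellers receiving $33 (the $32 wedge).
ΔPS is the trapezoid between Q = 109 and Q = 169 of height $12: ½ · (169 + 109) · 12 = $1668.

Producer surplus falls by $1668 hundred.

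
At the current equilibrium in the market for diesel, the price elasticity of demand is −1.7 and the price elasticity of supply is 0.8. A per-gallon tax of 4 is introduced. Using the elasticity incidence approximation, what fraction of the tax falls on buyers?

Buyers' share ≈ 0.32.

Incidence ratio: buyers' share ≈ εs / (εs + |εd|) = 0.8 / (0.8 + 1.7) = 0.32.
Supply is the less elastic side, so buyers bear the smaller share.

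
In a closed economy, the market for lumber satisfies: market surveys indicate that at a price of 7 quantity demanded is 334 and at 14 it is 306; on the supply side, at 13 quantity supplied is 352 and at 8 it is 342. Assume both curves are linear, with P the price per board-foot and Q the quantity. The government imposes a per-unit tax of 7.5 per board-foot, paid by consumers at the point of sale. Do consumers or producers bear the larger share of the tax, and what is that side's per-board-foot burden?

Producers bear the larger share: 5 per board-foot.

Demand slope: (306 − 334)/(14 − 7) = -4, so Qd = 362 − 4P.
Supply slope: (342 − 352)/(8 − 13) = 2, so Qs = 2P + 326.
Before the tax: set 362 − 4P = 2P + 326 → P* = 6, Q* = 338.
With the tax collected from consumers, demand (in seller-price terms) shifts: Qd = 362 − 4(P + 7.5).
Solving gives Q = 328 with consumers paying 8.5 and producers receiving 1 (the 7.5 wedge).
Per-board-foot burden: consumers 2.5, producers 5.
Producers take the larger share because supply is less price-elastic here (demand slope 4 vs supply slope 2).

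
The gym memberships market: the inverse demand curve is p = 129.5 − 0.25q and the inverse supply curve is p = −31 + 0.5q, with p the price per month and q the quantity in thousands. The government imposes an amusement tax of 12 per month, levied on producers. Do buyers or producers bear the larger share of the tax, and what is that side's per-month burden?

Producers bear the larger share: 8 per month.

Rewrite in direct form: qd = 518 − 4p and qs = 2p + 62.
Before the tax: set 518 − 4p = 2p + 62 → p* = 76, q* = 214.
With the tax collected from producers, supply shifts: qs = 2(p − 12) + 62.
New equilibrium: buyers pay 80, producers receive 68, q = 198. (Wedge: pb − ps = 12.)
Per-month burden: buyers 4, producers 8.
Producers take the larger share because supply is less price-elastic here (demand slope 4 vs supply slope 2).
The less price-elastic side of the market bears the larger share of a per-unit tax.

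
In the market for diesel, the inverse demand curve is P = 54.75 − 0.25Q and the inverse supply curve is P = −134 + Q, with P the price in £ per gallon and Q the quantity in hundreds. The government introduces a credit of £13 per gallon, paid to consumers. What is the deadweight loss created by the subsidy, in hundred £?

Deadweight loss = £67.6 hundred.

Inverting to Q(P) form: Qd = 219 − 4P; Qs = P + 134.
Without the subsidy, 219 − 4P = P + 134 gives 5P = 85, so P* = £17 and Q* = 151.
With a per-unit subsidy paid to consumers, each effectively pays P − 13, so demand becomes Qd = 219 − 4(P − 13).
Solving gives Q = 161.4 with consumers paying £14.4 and suppliers receiving £27.4 (the £13 wedge).
Quantity rises by |ΔQ| = |151 − 161.4| = 10.4.
DWL = ½ · t · |ΔQ| = ½ · 13 · 10.4 = £67.6.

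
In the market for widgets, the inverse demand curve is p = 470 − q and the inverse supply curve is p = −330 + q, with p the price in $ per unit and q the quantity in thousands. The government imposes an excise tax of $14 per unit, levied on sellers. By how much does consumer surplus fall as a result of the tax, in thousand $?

Consumer surplus falls by $2775.5 thousand.

Rewrite in direct form: qd = 470 − p and qs = p + 330.
Before the tax: set 470 − p = p + 330 → p* = $70, q* = 400.
With the tax collected from sellers, supply shifts: qs = (p − 14) + 330.
Solving gives q = 393 with consumers paying $77 and sellers receiving $63 (the $14 wedge).
ΔCS is the trapezoid between Q = 393 and Q = 400 of height $7: ½ · (400 + 393) · 7 = $2775.5.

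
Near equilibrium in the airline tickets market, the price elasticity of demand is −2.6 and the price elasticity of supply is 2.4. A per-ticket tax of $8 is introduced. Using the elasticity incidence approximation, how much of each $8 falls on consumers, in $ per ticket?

Consumers bear ≈ $3.84 per ticket.

Incidence ratio: consumers' share ≈ εs / (εs + |εd|) = 2.4 / (2.4 + 2.6) = 0.48.
So consumers bear ≈ 0.48 × $8 = $3.84; producers bear $4.16.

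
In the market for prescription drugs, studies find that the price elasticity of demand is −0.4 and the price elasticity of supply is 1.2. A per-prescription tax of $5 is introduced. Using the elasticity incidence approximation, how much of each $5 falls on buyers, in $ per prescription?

Buyers bear ≈ $3.75 per prescription.

Incidence ratio: buyers' share ≈ εs / (εs + |εd|) = 1.2 / (1.2 + 0.4) = 0.75.
So buyers bear ≈ 0.75 × $5 = $3.75; sellers bear $1.25.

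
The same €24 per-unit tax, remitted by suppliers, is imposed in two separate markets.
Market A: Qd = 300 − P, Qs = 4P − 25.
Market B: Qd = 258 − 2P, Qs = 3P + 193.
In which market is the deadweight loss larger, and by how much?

Market A: pre-tax P* = €65, Q* = 235; post-tax Q = 215.8; deadweight loss = €230.4.
Market B: pre-tax P* = €13, Q* = 232; post-tax Q = 203.2; deadweight loss = €345.6.
Difference: €230.4 vs €345.6 → market B is larger by €115.2.

Market B, by €115.2.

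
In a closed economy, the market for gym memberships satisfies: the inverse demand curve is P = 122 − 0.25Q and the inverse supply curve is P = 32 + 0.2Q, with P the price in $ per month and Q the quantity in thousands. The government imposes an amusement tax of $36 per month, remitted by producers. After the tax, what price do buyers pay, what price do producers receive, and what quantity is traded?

Inverting to Q(P) form: Qd = 488 − 4P; Qs = 5P − 160.
Without the tax, 488 − 4P = 5P − 160 gives 9P = 648, so P* = $72 and Q* = 200.
With the tax collected from producers, supply shifts: Qs = 5(P − 36) − 160.
New equilibrium: buyers pay $92, producers receive $56, Q = 120. (Wedge: Pb − Ps = 36.)
The less price-elastic side of the market bears the larger share of a per-unit tax.

Buyers pay $92; producers receive $56; quantity = 120.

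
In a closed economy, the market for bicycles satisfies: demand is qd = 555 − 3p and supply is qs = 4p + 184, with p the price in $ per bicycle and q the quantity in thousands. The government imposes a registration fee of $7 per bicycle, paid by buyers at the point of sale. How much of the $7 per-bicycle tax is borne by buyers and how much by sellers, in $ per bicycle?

Buyers bear $4 per bicycle; sellers bear $3 per bicycle.

Without the tax, 555 − 3p = 4p + 184 gives 7p = 371, so p* = $53 and q* = 396.
With the tax collected from buyers, demand (in seller-price terms) shifts: qd = 555 − 3(p + 7).
New equilibrium: buyers pay $57, sellers receive $50, q = 384. (Wedge: pb − ps = 7.)
Burden on buyers: $4; on sellers: $3. (They sum to $7.)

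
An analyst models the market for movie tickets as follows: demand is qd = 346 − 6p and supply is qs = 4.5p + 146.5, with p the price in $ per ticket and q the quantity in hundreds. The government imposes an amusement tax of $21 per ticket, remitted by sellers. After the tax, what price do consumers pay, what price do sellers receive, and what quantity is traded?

Consumers pay $28; sellers receive $7; quantity = 178.

Without the tax, 346 − 6p = 4.5p + 146.5 gives 10.5p = 199.5, so p* = $19 and q* = 232.
With the tax collected from sellers, supply shifts: qs = 4.5(p − 21) + 146.5.
New equilibrium: consumers pay $28, sellers receive $7, q = 178. (Wedge: pb − ps = 21.)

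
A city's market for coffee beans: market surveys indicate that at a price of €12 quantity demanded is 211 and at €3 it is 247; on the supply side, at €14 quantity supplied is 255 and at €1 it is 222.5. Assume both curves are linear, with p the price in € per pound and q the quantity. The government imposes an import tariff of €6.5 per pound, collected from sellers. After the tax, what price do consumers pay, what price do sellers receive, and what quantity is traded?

Demand slope: (247 − 211)/(3 − 12) = -4, so qd = 259 − 4p.
Supply slope: (222.5 − 255)/(1 − 14) = 2.5, so qs = 2.5p + 220.
Before the tax: set 259 − 4p = 2.5p + 220 → p* = €6, q* = 235.
With the tax collected from sellers, supply shifts: qs = 2.5(p − 6.5) + 220.
New equilibrium: consumers pay €8.5, sellers receive €2, q = 225. (Wedge: pb − ps = 6.5.)

Consumers pay €8.5; sellers receive €2; quantity = 225.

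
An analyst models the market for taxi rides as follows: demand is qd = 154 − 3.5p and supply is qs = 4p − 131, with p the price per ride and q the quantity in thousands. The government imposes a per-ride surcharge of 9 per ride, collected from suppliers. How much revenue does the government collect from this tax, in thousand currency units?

Before the tax: set 154 − 3.5p = 4p − 131 → p* = 38, q* = 21.
With the tax collected from suppliers, supply shifts: qs = 4(p − 9) − 131.
Solving gives q = 4.2 with buyers paying 42.8 and suppliers receiving 33.8 (the 9 wedge).
Revenue = t · Q = 9 · 4.2 = 37.8.

Tax revenue = 37.8 thousand.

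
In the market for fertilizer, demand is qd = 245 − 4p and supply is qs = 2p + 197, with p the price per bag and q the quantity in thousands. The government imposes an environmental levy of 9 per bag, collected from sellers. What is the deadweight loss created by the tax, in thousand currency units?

Without the tax, 245 − 4p = 2p + 197 gives 6p = 48, so p* = 8 and q* = 213.
With the tax collected from sellers, supply shifts: qs = 2(p − 9) + 197.
Solving gives q = 201 with consumers paying 11 and sellers receiving 2 (the 9 wedge).
Quantity falls by |ΔQ| = |213 − 201| = 12.
DWL = ½ · t · |ΔQ| = ½ · 9 · 12 = 54.

Deadweight loss = 54 thousand.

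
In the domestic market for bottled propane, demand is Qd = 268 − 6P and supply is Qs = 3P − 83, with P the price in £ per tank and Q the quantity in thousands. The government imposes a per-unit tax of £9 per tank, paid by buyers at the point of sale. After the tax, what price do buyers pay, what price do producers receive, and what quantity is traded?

Buyers pay £42; producers receive £33; quantity = 16.

Before the tax: set 268 − 6P = 3P − 83 → P* = £39, Q* = 34.
With the tax collected from buyers, demand (in seller-price terms) shifts: Qd = 268 − 6(P + 9).
New equilibrium: buyers pay £42, producers receive £33, Q = 16. (Wedge: Pb − Ps = 9.)
The less price-elastic side of the market bears the larger share of a per-unit tax.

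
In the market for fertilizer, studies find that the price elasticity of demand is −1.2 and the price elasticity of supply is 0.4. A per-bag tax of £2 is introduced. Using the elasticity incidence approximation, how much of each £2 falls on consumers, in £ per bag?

Consumers bear ≈ £0.5 per bag.

Incidence ratio: consumers' share ≈ εs / (εs + |εd|) = 0.4 / (0.4 + 1.2) = 0.25.
So consumers bear ≈ 0.25 × £2 = £0.5; suppliers bear £1.5.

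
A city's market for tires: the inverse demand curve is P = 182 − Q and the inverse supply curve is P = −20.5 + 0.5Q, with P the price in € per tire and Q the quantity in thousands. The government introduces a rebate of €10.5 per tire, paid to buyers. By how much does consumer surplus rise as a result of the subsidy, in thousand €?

Consumer surplus rises by €969.5 thousand.

Rewrite in direct form: Qd = 182 − P and Qs = 2P + 41.
Before the subsidy: set 182 − P = 2P + 41 → P* = €47, Q* = 135.
With a per-unit subsidy paid to buyers, each effectively pays P − 10.5, so demand becomes Qd = 182 − (P − 10.5).
Solving gives Q = 142 with buyers paying €40 and sellers receiving €50.5 (the €10.5 wedge).
ΔCS is the trapezoid between Q = 142 and Q = 135 of height €7: ½ · (135 + 142) · 7 = €969.5.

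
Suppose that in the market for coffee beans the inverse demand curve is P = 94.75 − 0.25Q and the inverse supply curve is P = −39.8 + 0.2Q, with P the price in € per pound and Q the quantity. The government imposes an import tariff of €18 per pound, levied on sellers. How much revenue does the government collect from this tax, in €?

Rewrite in direct form: Qd = 379 − 4P and Qs = 5P + 199.
Without the tax, 379 − 4P = 5P + 199 gives 9P = 180, so P* = €20 and Q* = 299.
With the tax collected from sellers, supply shifts: Qs = 5(P − 18) + 199.
New equilibrium: consumers pay €30, sellers receive €12, Q = 259. (Wedge: Pb − Ps = 18.)
Revenue = t · Q = 18 · 259 = €4662.

Tax revenue = €4662.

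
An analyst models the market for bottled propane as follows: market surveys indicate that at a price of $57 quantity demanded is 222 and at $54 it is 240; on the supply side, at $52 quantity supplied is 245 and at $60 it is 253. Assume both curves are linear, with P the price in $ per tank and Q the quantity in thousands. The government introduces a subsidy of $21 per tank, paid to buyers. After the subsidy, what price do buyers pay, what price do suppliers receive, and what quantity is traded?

Buyers pay $50; suppliers receive $71; quantity = 264.

Demand slope: (240 − 222)/(54 − 57) = -6, so Qd = 564 − 6P.
Supply slope: (253 − 245)/(60 − 52) = 1, so Qs = P + 193.
Before the subsidy: set 564 − 6P = P + 193 → P* = $53, Q* = 246.
With a per-unit subsidy paid to buyers, each effectively pays P − 21, so demand becomes Qd = 564 − 6(P − 21).
New equilibrium: buyers pay $50, suppliers receive $71, Q = 264. (Wedge: Pb − Ps = −21.)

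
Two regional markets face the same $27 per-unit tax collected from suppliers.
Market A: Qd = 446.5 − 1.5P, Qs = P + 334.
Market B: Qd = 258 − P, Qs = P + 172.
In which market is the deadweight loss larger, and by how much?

Market A: pre-tax P* = $45, Q* = 379; post-tax Q = 362.8; deadweight loss = $218.7.
Market B: pre-tax P* = $43, Q* = 215; post-tax Q = 201.5; deadweight loss = $182.25.
Difference: $218.7 vs $182.25 → market A is larger by $36.45.

Market A, by $36.45.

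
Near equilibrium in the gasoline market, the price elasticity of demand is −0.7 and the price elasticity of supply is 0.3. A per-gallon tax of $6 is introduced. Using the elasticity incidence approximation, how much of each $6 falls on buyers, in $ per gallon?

Incidence ratio: buyers' share ≈ εs / (εs + |εd|) = 0.3 / (0.3 + 0.7) = 0.3.
So buyers bear ≈ 0.3 × $6 = $1.8; producers bear $4.2.

Buyers bear ≈ $1.8 per gallon.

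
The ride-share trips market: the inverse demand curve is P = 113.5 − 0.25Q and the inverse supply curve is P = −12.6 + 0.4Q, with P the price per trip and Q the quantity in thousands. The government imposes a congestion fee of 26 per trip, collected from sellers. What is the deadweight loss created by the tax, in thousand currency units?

Inverting to Q(P) form: Qd = 454 − 4P; Qs = 2.5P + 31.5.
Before the tax: set 454 − 4P = 2.5P + 31.5 → P* = 65, Q* = 194.
With the tax collected from sellers, supply shifts: Qs = 2.5(P − 26) + 31.5.
New equilibrium: consumers pay 75, sellers receive 49, Q = 154. (Wedge: Pb − Ps = 26.)
Quantity falls by |ΔQ| = |194 − 154| = 40.
DWL = ½ · t · |ΔQ| = ½ · 26 · 40 = 520.

Deadweight loss = 520 thousand.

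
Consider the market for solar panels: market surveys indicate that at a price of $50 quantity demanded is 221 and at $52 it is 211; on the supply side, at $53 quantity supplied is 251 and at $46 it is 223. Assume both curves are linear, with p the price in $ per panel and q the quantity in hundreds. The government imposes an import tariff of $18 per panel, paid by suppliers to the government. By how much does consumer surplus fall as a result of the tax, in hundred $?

Demand slope: (211 − 221)/(52 − 50) = -5, so qd = 471 − 5p.
Supply slope: (223 − 251)/(46 − 53) = 4, so qs = 4p + 39.
Before the tax: set 471 − 5p = 4p + 39 → p* = $48, q* = 231.
With the tax collected from suppliers, supply shifts: qs = 4(p − 18) + 39.
Solving gives q = 191 with buyers paying $56 and suppliers receiving $38 (the $18 wedge).
ΔCS is the trapezoid between Q = 191 and Q = 231 of height $8: ½ · (231 + 191) · 8 = $1688.

Consumer surplus falls by $1688 hundred.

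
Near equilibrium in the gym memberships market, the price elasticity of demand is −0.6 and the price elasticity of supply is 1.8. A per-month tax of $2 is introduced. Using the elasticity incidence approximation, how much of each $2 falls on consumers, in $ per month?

Consumers bear ≈ $1.5 per month.

Incidence ratio: consumers' share ≈ εs / (εs + |εd|) = 1.8 / (1.8 + 0.6) = 0.75.
So consumers bear ≈ 0.75 × $2 = $1.5; suppliers bear $0.5.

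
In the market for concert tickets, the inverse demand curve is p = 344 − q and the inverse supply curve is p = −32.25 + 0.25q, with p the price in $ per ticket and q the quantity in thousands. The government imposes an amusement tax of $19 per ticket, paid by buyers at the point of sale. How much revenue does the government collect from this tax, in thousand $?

Tax revenue = $5430.2 thousand.

Inverting to q(p) form: qd = 344 − p; qs = 4p + 129.
Without the tax, 344 − p = 4p + 129 gives 5p = 215, so p* = $43 and q* = 301.
With the tax collected from buyers, demand (in seller-price terms) shifts: qd = 344 − (p + 19).
New equilibrium: buyers pay $58.2, suppliers receive $39.2, q = 285.8. (Wedge: pb − ps = 19.)
Revenue = t · Q = 19 · 285.8 = $5430.2.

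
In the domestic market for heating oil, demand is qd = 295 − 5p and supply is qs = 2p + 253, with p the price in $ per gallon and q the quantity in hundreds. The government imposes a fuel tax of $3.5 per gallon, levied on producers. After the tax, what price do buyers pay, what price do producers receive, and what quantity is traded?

Buyers pay $7; producers receive $3.5; quantity = 260.

Without the tax, 295 − 5p = 2p + 253 gives 7p = 42, so p* = $6 and q* = 265.
With the tax collected from producers, supply shifts: qs = 2(p − 3.5) + 253.
New equilibrium: buyers pay $7, producers receive $3.5, q = 260. (Wedge: pb − ps = 3.5.)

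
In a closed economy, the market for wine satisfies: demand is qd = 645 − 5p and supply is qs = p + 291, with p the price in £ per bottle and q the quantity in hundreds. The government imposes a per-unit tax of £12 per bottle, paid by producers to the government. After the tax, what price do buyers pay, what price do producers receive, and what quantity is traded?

Without the tax, 645 − 5p = p + 291 gives 6p = 354, so p* = £59 and q* = 350.
With the tax collected from producers, supply shifts: qs = (p − 12) + 291.
New equilibrium: buyers pay £61, producers receive £49, q = 340. (Wedge: pb − ps = 12.)

Buyers pay £61; producers receive £49; quantity = 340.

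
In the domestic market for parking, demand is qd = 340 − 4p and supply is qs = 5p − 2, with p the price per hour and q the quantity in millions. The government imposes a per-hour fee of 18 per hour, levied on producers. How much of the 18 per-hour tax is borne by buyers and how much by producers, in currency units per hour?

Without the tax, 340 − 4p = 5p − 2 gives 9p = 342, so p* = 38 and q* = 188.
With the tax collected from producers, supply shifts: qs = 5(p − 18) − 2.
Solving gives q = 148 with buyers paying 48 and producers receiving 30 (the 18 wedge).
Burden on buyers: 10; on producers: 8. (They sum to 18.)
The less price-elastic side of the market bears the larger share of a per-unit tax.

Buyers bear 10 per hour; producers bear 8 per hour.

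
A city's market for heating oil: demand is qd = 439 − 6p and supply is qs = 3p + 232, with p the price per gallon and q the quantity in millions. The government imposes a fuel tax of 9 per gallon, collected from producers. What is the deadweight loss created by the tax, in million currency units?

Deadweight loss = 81 million.

Before the tax: set 439 − 6p = 3p + 232 → p* = 23, q* = 301.
With the tax collected from producers, supply shifts: qs = 3(p − 9) + 232.
Solving gives q = 283 with buyers paying 26 and producers receiving 17 (the 9 wedge).
Quantity falls by |ΔQ| = |301 − 283| = 18.
DWL = ½ · t · |ΔQ| = ½ · 9 · 18 = 81.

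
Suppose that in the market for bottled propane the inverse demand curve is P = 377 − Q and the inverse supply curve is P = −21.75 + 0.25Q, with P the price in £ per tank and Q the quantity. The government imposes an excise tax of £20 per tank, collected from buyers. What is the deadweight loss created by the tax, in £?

Rewrite in direct form: Qd = 377 − P and Qs = 4P + 87.
Without the tax, 377 − P = 4P + 87 gives 5P = 290, so P* = £58 and Q* = 319.
With the tax collected from buyers, demand (in seller-price terms) shifts: Qd = 377 − (P + 20).
New equilibrium: buyers pay £74, suppliers receive £54, Q = 303. (Wedge: Pb − Ps = 20.)
Quantity falls by |ΔQ| = |319 − 303| = 16.
DWL = ½ · t · |ΔQ| = ½ · 20 · 16 = £160.

Deadweight loss = £160.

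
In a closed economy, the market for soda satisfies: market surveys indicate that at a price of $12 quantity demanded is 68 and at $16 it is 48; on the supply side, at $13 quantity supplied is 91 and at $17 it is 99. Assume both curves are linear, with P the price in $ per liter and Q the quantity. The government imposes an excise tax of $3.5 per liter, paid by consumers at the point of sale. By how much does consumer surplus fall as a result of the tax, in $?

Consumer surplus falls by $80.5.

Demand slope: (48 − 68)/(16 − 12) = -5, so Qd = 128 − 5P.
Supply slope: (99 − 91)/(17 − 13) = 2, so Qs = 2P + 65.
Before the tax: set 128 − 5P = 2P + 65 → P* = $9, Q* = 83.
With the tax collected from consumers, demand (in seller-price terms) shifts: Qd = 128 − 5(P + 3.5).
Solving gives Q = 78 with consumers paying $10 and suppliers receiving $6.5 (the $3.5 wedge).
ΔCS is the trapezoid between Q = 78 and Q = 83 of height $1: ½ · (83 + 78) · 1 = $80.5.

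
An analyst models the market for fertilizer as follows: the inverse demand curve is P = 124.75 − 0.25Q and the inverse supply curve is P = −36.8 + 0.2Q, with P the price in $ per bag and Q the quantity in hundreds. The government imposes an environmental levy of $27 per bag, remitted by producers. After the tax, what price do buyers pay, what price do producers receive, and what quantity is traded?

Rewrite in direct form: Qd = 499 − 4P and Qs = 5P + 184.
Before the tax: set 499 − 4P = 5P + 184 → P* = $35, Q* = 359.
With the tax collected from producers, supply shifts: Qs = 5(P − 27) + 184.
New equilibrium: buyers pay $50, producers receive $23, Q = 299. (Wedge: Pb − Ps = 27.)

Buyers pay $50; producers receive $23; quantity = 299.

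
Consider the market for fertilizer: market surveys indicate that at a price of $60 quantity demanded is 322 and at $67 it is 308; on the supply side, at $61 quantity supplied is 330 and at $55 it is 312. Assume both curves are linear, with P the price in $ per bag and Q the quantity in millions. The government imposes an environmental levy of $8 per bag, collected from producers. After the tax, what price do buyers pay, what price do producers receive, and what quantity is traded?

Demand slope: (308 − 322)/(67 − 60) = -2, so Qd = 442 − 2P.
Supply slope: (312 − 330)/(55 − 61) = 3, so Qs = 3P + 147.
Before the tax: set 442 − 2P = 3P + 147 → P* = $59, Q* = 324.
With the tax collected from producers, supply shifts: Qs = 3(P − 8) + 147.
Solving gives Q = 314.4 with buyers paying $63.8 and producers receiving $55.8 (the $8 wedge).
The less price-elastic side of the market bears the larger share of a per-unit tax.

Buyers pay $63.8; producers receive $55.8; quantity = 314.4.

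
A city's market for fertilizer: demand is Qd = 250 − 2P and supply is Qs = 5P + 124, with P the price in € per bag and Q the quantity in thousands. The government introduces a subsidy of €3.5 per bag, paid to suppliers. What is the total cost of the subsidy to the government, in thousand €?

Without the subsidy, 250 − 2P = 5P + 124 gives 7P = 126, so P* = €18 and Q* = 214.
With a per-unit subsidy paid to suppliers, each receives P + 3.5 per unit sold, so supply becomes Qs = 5(P + 3.5) + 124.
Solving gives Q = 219 with buyers paying €15.5 and suppliers receiving €19 (the €3.5 wedge).
Outlay = t · Q = 3.5 · 219 = €766.5.

Government outlay = €766.5 thousand.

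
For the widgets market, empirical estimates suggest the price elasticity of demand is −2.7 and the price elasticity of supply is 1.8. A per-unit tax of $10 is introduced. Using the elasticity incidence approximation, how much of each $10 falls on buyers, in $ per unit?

Buyers bear ≈ $4 per unit.

Incidence ratio: buyers' share ≈ εs / (εs + |εd|) = 1.8 / (1.8 + 2.7) = 0.4.
So buyers bear ≈ 0.4 × $10 = $4; suppliers bear $6.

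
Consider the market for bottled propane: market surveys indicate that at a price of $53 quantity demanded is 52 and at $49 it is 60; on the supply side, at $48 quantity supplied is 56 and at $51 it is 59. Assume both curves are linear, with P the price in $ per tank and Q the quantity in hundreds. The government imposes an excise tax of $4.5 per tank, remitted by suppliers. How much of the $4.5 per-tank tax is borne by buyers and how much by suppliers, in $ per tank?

Buyers bear $1.5 per tank; suppliers bear $3 per tank.

Demand slope: (60 − 52)/(49 − 53) = -2, so Qd = 158 − 2P.
Supply slope: (59 − 56)/(51 − 48) = 1, so Qs = P + 8.
Before the tax: set 158 − 2P = P + 8 → P* = $50, Q* = 58.
With the tax collected from suppliers, supply shifts: Qs = (P − 4.5) + 8.
New equilibrium: buyers pay $51.5, suppliers receive $47, Q = 55. (Wedge: Pb − Ps = 4.5.)
Burden on buyers: $1.5; on suppliers: $3. (They sum to $4.5.)
The less price-elastic side of the market bears the larger share of a per-unit tax.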